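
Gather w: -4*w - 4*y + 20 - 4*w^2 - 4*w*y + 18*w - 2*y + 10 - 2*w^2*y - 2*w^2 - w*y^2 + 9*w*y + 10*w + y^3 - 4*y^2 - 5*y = w^2*(-2*y - 6) + w*(-y^2 + 5*y + 24) + y^3 - 4*y^2 - 11*y + 30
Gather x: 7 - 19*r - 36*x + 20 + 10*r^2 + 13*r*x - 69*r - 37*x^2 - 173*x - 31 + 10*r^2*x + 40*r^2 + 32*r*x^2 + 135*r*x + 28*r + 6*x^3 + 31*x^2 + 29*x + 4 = 50*r^2 - 60*r + 6*x^3 + x^2*(32*r - 6) + x*(10*r^2 + 148*r - 180)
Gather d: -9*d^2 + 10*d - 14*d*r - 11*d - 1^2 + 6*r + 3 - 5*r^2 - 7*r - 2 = -9*d^2 + d*(-14*r - 1) - 5*r^2 - r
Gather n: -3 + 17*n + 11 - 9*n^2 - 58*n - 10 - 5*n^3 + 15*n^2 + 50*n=-5*n^3 + 6*n^2 + 9*n - 2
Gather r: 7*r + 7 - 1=7*r + 6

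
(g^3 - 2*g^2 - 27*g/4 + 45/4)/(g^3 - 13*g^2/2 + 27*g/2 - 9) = (g + 5/2)/(g - 2)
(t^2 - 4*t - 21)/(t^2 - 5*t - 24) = (t - 7)/(t - 8)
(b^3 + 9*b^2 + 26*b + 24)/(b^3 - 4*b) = (b^2 + 7*b + 12)/(b*(b - 2))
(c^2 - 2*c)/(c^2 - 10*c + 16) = c/(c - 8)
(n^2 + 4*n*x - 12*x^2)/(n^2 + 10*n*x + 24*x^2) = (n - 2*x)/(n + 4*x)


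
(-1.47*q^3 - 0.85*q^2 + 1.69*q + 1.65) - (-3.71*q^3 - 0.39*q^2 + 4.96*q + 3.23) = 2.24*q^3 - 0.46*q^2 - 3.27*q - 1.58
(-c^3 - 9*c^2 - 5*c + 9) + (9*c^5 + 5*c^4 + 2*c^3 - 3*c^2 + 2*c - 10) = 9*c^5 + 5*c^4 + c^3 - 12*c^2 - 3*c - 1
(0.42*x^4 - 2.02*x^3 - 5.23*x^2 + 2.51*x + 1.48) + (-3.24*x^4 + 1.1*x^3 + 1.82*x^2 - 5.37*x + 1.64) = -2.82*x^4 - 0.92*x^3 - 3.41*x^2 - 2.86*x + 3.12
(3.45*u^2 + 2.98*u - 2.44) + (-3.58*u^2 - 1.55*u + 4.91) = -0.13*u^2 + 1.43*u + 2.47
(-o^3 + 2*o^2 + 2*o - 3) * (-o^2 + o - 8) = o^5 - 3*o^4 + 8*o^3 - 11*o^2 - 19*o + 24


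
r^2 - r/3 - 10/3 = (r - 2)*(r + 5/3)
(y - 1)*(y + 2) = y^2 + y - 2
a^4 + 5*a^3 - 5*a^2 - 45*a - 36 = (a - 3)*(a + 1)*(a + 3)*(a + 4)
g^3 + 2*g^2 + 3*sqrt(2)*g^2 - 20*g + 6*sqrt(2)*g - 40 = (g + 2)*(g - 2*sqrt(2))*(g + 5*sqrt(2))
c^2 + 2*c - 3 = (c - 1)*(c + 3)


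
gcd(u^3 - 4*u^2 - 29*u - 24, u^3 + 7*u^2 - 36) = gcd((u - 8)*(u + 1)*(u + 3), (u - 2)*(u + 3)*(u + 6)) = u + 3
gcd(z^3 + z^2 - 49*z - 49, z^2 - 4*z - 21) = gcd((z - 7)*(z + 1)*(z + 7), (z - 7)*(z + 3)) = z - 7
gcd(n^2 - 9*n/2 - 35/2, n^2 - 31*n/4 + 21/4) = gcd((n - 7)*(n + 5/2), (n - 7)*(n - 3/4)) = n - 7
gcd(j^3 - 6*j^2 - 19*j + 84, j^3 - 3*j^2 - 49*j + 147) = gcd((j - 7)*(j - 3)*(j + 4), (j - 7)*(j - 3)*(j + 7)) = j^2 - 10*j + 21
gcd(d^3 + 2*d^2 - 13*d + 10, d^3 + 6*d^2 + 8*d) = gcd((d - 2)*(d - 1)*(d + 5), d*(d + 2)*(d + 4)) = 1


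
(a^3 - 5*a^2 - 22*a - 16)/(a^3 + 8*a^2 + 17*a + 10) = (a - 8)/(a + 5)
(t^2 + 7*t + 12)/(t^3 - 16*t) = (t + 3)/(t*(t - 4))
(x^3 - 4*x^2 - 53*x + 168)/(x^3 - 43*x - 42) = (-x^3 + 4*x^2 + 53*x - 168)/(-x^3 + 43*x + 42)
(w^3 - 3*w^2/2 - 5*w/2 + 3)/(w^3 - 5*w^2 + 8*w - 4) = (w + 3/2)/(w - 2)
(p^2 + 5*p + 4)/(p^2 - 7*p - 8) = (p + 4)/(p - 8)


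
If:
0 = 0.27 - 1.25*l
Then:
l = 0.22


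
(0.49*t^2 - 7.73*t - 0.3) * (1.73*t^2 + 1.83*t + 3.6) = 0.8477*t^4 - 12.4762*t^3 - 12.9009*t^2 - 28.377*t - 1.08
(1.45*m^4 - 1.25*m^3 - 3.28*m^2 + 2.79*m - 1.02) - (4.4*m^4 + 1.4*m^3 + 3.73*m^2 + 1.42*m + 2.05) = -2.95*m^4 - 2.65*m^3 - 7.01*m^2 + 1.37*m - 3.07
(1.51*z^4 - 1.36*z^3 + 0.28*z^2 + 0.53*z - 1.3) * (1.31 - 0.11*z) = -0.1661*z^5 + 2.1277*z^4 - 1.8124*z^3 + 0.3085*z^2 + 0.8373*z - 1.703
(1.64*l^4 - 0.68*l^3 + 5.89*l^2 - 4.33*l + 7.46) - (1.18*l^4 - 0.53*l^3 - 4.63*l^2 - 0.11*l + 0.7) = 0.46*l^4 - 0.15*l^3 + 10.52*l^2 - 4.22*l + 6.76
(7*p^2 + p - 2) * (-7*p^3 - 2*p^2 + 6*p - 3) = -49*p^5 - 21*p^4 + 54*p^3 - 11*p^2 - 15*p + 6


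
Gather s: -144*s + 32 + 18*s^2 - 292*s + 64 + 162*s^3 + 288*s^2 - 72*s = 162*s^3 + 306*s^2 - 508*s + 96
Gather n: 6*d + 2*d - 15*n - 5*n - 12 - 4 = 8*d - 20*n - 16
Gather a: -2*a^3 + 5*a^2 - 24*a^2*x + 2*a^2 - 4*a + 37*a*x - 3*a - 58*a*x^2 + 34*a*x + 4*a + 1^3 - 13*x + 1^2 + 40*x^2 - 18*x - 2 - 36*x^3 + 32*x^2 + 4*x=-2*a^3 + a^2*(7 - 24*x) + a*(-58*x^2 + 71*x - 3) - 36*x^3 + 72*x^2 - 27*x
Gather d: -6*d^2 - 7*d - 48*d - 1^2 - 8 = -6*d^2 - 55*d - 9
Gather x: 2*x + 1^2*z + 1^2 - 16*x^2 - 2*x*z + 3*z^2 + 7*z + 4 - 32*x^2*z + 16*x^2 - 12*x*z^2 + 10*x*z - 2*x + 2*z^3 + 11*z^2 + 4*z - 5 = -32*x^2*z + x*(-12*z^2 + 8*z) + 2*z^3 + 14*z^2 + 12*z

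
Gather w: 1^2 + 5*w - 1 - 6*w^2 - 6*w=-6*w^2 - w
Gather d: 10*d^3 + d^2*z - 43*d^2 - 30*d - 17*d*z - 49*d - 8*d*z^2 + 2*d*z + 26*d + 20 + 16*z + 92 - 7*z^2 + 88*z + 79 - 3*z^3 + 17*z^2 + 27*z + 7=10*d^3 + d^2*(z - 43) + d*(-8*z^2 - 15*z - 53) - 3*z^3 + 10*z^2 + 131*z + 198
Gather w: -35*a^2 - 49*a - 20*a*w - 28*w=-35*a^2 - 49*a + w*(-20*a - 28)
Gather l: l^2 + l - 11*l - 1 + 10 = l^2 - 10*l + 9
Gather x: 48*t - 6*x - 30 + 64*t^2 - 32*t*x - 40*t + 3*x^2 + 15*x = 64*t^2 + 8*t + 3*x^2 + x*(9 - 32*t) - 30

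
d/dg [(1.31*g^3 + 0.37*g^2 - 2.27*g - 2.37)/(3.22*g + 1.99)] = (8.4364*g^3 + 9.0121*g^2 + 1.4726*g + 3.1141)/(10.3684*g^2 + 12.8156*g + 3.9601)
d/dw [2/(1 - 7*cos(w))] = -14*sin(w)/(7*cos(w) - 1)^2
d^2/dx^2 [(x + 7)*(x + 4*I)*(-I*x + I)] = -6*I*x + 8 - 12*I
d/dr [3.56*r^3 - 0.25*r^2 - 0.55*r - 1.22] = 10.68*r^2 - 0.5*r - 0.55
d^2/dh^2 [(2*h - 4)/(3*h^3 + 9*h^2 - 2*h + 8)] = 4*((h - 2)*(9*h^2 + 18*h - 2)^2 + (-9*h^2 - 18*h - 9*(h - 2)*(h + 1) + 2)*(3*h^3 + 9*h^2 - 2*h + 8))/(3*h^3 + 9*h^2 - 2*h + 8)^3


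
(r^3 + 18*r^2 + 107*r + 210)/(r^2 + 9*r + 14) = (r^2 + 11*r + 30)/(r + 2)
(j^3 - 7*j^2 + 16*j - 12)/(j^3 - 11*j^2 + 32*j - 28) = (j - 3)/(j - 7)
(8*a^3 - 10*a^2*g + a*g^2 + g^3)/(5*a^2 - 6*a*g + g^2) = (8*a^2 - 2*a*g - g^2)/(5*a - g)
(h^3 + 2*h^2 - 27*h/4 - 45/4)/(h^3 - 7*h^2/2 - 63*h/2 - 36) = (h - 5/2)/(h - 8)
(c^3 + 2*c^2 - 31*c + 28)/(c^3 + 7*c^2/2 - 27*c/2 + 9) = 2*(c^2 + 3*c - 28)/(2*c^2 + 9*c - 18)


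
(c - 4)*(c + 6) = c^2 + 2*c - 24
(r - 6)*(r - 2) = r^2 - 8*r + 12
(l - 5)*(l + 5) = l^2 - 25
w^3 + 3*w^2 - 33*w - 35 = (w - 5)*(w + 1)*(w + 7)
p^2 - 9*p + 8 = (p - 8)*(p - 1)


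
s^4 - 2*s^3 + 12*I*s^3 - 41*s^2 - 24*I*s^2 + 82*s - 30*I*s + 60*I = (s - 2)*(s + I)*(s + 5*I)*(s + 6*I)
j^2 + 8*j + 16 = (j + 4)^2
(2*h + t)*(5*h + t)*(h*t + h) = 10*h^3*t + 10*h^3 + 7*h^2*t^2 + 7*h^2*t + h*t^3 + h*t^2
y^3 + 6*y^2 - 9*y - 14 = (y - 2)*(y + 1)*(y + 7)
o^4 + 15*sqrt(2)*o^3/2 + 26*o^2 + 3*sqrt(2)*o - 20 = (o - sqrt(2)/2)*(o + sqrt(2))*(o + 2*sqrt(2))*(o + 5*sqrt(2))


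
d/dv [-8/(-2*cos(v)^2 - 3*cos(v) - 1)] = 8*(4*cos(v) + 3)*sin(v)/(3*cos(v) + cos(2*v) + 2)^2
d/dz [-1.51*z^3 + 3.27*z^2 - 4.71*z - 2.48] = -4.53*z^2 + 6.54*z - 4.71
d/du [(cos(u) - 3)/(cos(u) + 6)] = -9*sin(u)/(cos(u) + 6)^2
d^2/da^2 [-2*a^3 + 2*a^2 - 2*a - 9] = 4 - 12*a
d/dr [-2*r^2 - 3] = -4*r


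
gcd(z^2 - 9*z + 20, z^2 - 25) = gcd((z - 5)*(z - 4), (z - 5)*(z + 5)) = z - 5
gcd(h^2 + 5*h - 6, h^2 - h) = h - 1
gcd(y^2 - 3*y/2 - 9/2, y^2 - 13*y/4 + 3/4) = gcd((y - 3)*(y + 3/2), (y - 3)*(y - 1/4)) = y - 3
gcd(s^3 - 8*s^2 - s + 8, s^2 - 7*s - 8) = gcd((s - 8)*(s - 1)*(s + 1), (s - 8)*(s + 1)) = s^2 - 7*s - 8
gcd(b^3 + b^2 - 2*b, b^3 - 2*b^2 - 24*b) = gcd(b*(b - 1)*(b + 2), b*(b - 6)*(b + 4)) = b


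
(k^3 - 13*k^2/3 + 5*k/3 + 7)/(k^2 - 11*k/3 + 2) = (3*k^2 - 4*k - 7)/(3*k - 2)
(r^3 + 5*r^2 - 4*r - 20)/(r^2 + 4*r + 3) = (r^3 + 5*r^2 - 4*r - 20)/(r^2 + 4*r + 3)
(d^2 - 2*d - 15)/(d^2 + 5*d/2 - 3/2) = 2*(d - 5)/(2*d - 1)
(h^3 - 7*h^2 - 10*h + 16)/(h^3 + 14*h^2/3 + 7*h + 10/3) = 3*(h^2 - 9*h + 8)/(3*h^2 + 8*h + 5)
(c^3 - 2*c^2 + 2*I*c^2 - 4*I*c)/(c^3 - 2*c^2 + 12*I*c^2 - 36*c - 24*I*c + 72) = c*(c + 2*I)/(c^2 + 12*I*c - 36)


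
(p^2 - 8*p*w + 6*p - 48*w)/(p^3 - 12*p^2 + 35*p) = (p^2 - 8*p*w + 6*p - 48*w)/(p*(p^2 - 12*p + 35))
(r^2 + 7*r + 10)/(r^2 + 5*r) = (r + 2)/r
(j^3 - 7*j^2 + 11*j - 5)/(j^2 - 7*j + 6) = (j^2 - 6*j + 5)/(j - 6)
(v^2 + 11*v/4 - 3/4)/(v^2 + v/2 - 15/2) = (4*v - 1)/(2*(2*v - 5))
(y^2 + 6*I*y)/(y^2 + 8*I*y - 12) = y/(y + 2*I)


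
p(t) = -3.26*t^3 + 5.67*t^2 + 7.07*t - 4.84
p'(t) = -9.78*t^2 + 11.34*t + 7.07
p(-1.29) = 2.47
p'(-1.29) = -23.83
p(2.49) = -2.41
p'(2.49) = -25.33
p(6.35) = -566.03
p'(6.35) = -315.28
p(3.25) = -33.88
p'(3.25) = -59.38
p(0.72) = 1.97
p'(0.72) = 10.16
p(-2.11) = 36.11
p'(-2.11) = -60.40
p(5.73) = -391.48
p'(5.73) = -249.06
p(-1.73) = 16.78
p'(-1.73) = -41.82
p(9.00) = -1858.48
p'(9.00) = -683.05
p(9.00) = -1858.48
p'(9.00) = -683.05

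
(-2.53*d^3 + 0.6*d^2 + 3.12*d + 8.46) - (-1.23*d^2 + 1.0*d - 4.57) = -2.53*d^3 + 1.83*d^2 + 2.12*d + 13.03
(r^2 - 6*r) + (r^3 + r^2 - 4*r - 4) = r^3 + 2*r^2 - 10*r - 4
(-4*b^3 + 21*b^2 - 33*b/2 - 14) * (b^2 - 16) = -4*b^5 + 21*b^4 + 95*b^3/2 - 350*b^2 + 264*b + 224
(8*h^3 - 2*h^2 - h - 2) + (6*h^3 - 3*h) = 14*h^3 - 2*h^2 - 4*h - 2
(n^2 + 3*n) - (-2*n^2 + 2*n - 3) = 3*n^2 + n + 3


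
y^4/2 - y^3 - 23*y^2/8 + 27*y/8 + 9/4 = (y/2 + 1)*(y - 3)*(y - 3/2)*(y + 1/2)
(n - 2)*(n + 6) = n^2 + 4*n - 12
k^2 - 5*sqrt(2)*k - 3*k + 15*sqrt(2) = (k - 3)*(k - 5*sqrt(2))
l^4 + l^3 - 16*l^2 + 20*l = l*(l - 2)^2*(l + 5)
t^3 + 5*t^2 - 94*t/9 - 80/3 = (t - 8/3)*(t + 5/3)*(t + 6)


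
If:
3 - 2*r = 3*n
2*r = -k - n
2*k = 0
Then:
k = 0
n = 3/2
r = -3/4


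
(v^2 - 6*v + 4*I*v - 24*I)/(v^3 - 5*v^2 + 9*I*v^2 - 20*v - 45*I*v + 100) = (v - 6)/(v^2 + 5*v*(-1 + I) - 25*I)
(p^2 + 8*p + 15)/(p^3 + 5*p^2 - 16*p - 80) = (p + 3)/(p^2 - 16)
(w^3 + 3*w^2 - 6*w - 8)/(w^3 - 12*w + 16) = (w + 1)/(w - 2)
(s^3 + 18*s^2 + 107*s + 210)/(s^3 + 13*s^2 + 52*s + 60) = (s + 7)/(s + 2)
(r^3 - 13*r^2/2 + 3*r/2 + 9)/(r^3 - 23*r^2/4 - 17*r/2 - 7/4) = 2*(2*r^2 - 15*r + 18)/(4*r^2 - 27*r - 7)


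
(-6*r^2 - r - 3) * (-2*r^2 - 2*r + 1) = 12*r^4 + 14*r^3 + 2*r^2 + 5*r - 3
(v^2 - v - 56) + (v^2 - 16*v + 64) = 2*v^2 - 17*v + 8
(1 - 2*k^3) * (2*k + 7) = -4*k^4 - 14*k^3 + 2*k + 7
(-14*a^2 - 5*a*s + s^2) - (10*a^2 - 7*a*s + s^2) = -24*a^2 + 2*a*s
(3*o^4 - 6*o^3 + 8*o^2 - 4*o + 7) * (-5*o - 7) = -15*o^5 + 9*o^4 + 2*o^3 - 36*o^2 - 7*o - 49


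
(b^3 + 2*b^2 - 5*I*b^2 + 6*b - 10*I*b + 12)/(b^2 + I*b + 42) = (b^2 + b*(2 + I) + 2*I)/(b + 7*I)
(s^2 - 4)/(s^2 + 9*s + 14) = (s - 2)/(s + 7)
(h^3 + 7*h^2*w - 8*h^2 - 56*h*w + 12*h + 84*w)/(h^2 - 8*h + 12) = h + 7*w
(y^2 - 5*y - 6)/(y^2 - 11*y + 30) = (y + 1)/(y - 5)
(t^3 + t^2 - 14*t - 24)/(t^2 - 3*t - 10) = (t^2 - t - 12)/(t - 5)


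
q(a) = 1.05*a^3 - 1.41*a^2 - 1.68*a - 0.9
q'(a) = 3.15*a^2 - 2.82*a - 1.68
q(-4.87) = -147.44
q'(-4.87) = 86.76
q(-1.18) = -2.61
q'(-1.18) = 6.03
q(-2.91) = -33.83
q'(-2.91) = 33.20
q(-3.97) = -82.15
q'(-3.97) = 59.16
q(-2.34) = -18.14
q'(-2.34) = 22.17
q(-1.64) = -6.57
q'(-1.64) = 11.42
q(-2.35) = -18.37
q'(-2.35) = 22.34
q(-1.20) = -2.73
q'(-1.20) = 6.24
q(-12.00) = -1998.18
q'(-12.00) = 485.76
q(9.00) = 635.22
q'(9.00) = 228.09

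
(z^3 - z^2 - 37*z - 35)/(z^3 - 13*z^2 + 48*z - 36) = (z^3 - z^2 - 37*z - 35)/(z^3 - 13*z^2 + 48*z - 36)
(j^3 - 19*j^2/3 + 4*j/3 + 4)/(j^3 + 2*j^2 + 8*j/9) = 3*(j^2 - 7*j + 6)/(j*(3*j + 4))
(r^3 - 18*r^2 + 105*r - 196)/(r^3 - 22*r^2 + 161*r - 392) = (r - 4)/(r - 8)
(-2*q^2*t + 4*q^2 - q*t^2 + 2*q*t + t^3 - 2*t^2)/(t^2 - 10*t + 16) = (-2*q^2 - q*t + t^2)/(t - 8)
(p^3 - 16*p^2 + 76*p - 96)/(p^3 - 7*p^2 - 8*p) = (p^2 - 8*p + 12)/(p*(p + 1))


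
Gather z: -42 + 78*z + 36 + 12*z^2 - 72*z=12*z^2 + 6*z - 6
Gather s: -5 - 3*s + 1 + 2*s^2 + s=2*s^2 - 2*s - 4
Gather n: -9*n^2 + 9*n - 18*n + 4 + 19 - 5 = -9*n^2 - 9*n + 18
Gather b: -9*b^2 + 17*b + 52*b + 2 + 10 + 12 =-9*b^2 + 69*b + 24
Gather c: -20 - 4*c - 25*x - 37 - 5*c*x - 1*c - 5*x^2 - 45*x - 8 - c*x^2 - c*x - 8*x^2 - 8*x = c*(-x^2 - 6*x - 5) - 13*x^2 - 78*x - 65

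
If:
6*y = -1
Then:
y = -1/6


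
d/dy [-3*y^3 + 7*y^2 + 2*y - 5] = -9*y^2 + 14*y + 2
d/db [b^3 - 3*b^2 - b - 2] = 3*b^2 - 6*b - 1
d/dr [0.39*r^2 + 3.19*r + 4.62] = 0.78*r + 3.19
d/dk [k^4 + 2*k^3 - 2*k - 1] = 4*k^3 + 6*k^2 - 2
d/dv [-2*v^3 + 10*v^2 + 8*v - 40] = -6*v^2 + 20*v + 8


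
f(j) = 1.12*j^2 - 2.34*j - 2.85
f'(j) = 2.24*j - 2.34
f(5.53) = 18.46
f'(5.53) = 10.05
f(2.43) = -1.92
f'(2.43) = 3.10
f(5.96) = 22.99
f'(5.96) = 11.01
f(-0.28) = -2.11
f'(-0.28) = -2.97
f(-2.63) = 11.05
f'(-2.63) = -8.23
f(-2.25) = 8.08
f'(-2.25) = -7.38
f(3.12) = 0.75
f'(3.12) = 4.65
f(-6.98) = 68.05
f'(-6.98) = -17.98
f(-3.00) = 14.25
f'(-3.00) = -9.06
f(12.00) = 130.35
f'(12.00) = 24.54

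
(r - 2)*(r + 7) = r^2 + 5*r - 14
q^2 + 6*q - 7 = (q - 1)*(q + 7)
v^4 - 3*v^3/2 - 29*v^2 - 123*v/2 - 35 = (v - 7)*(v + 1)*(v + 2)*(v + 5/2)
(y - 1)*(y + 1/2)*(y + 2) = y^3 + 3*y^2/2 - 3*y/2 - 1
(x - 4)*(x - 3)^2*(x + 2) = x^4 - 8*x^3 + 13*x^2 + 30*x - 72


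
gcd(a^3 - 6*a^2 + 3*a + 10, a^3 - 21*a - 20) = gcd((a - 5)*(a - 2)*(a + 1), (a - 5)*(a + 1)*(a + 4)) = a^2 - 4*a - 5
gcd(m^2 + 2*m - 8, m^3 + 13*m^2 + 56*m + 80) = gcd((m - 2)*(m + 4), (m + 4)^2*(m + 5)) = m + 4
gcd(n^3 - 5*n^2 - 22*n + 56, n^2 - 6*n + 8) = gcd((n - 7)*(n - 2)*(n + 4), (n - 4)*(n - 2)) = n - 2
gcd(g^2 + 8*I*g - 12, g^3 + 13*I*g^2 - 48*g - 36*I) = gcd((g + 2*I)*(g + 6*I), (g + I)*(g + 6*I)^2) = g + 6*I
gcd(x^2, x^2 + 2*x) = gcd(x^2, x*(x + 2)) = x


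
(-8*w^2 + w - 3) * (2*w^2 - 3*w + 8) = -16*w^4 + 26*w^3 - 73*w^2 + 17*w - 24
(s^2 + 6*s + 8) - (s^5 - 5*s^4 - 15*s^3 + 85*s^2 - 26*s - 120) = -s^5 + 5*s^4 + 15*s^3 - 84*s^2 + 32*s + 128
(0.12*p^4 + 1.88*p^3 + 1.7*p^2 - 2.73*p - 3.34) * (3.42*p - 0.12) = 0.4104*p^5 + 6.4152*p^4 + 5.5884*p^3 - 9.5406*p^2 - 11.0952*p + 0.4008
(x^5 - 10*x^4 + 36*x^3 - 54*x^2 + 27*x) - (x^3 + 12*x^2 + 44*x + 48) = x^5 - 10*x^4 + 35*x^3 - 66*x^2 - 17*x - 48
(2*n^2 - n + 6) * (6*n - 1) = 12*n^3 - 8*n^2 + 37*n - 6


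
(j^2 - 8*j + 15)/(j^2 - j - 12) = (-j^2 + 8*j - 15)/(-j^2 + j + 12)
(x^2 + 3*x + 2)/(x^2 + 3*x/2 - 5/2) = 2*(x^2 + 3*x + 2)/(2*x^2 + 3*x - 5)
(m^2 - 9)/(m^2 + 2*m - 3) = (m - 3)/(m - 1)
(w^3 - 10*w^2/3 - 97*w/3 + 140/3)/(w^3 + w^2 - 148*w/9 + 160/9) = 3*(w - 7)/(3*w - 8)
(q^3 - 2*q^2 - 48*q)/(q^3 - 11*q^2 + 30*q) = (q^2 - 2*q - 48)/(q^2 - 11*q + 30)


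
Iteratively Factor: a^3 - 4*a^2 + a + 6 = (a - 2)*(a^2 - 2*a - 3) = (a - 2)*(a + 1)*(a - 3)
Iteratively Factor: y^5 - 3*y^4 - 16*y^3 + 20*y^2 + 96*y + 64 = (y + 1)*(y^4 - 4*y^3 - 12*y^2 + 32*y + 64) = (y + 1)*(y + 2)*(y^3 - 6*y^2 + 32) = (y + 1)*(y + 2)^2*(y^2 - 8*y + 16) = (y - 4)*(y + 1)*(y + 2)^2*(y - 4)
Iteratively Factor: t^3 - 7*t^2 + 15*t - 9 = (t - 3)*(t^2 - 4*t + 3) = (t - 3)*(t - 1)*(t - 3)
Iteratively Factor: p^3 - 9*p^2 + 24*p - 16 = (p - 4)*(p^2 - 5*p + 4) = (p - 4)*(p - 1)*(p - 4)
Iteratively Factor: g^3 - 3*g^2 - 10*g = (g)*(g^2 - 3*g - 10) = g*(g + 2)*(g - 5)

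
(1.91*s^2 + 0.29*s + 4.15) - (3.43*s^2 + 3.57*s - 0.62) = -1.52*s^2 - 3.28*s + 4.77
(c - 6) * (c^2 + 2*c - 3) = c^3 - 4*c^2 - 15*c + 18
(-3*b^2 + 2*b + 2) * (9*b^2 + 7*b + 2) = -27*b^4 - 3*b^3 + 26*b^2 + 18*b + 4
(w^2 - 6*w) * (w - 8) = w^3 - 14*w^2 + 48*w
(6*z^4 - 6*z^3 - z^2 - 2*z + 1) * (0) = 0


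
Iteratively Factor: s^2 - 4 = (s + 2)*(s - 2)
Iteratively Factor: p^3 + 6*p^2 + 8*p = (p)*(p^2 + 6*p + 8) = p*(p + 2)*(p + 4)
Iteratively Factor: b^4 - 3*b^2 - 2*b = (b - 2)*(b^3 + 2*b^2 + b) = (b - 2)*(b + 1)*(b^2 + b) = b*(b - 2)*(b + 1)*(b + 1)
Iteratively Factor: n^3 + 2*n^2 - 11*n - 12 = (n + 1)*(n^2 + n - 12) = (n + 1)*(n + 4)*(n - 3)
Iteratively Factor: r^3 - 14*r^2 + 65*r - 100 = (r - 4)*(r^2 - 10*r + 25) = (r - 5)*(r - 4)*(r - 5)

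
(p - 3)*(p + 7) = p^2 + 4*p - 21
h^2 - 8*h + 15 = (h - 5)*(h - 3)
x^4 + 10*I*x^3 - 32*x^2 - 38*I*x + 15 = (x + I)^2*(x + 3*I)*(x + 5*I)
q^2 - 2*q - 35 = (q - 7)*(q + 5)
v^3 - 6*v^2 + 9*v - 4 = (v - 4)*(v - 1)^2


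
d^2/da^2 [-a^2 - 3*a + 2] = -2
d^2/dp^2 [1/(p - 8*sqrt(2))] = 2/(p - 8*sqrt(2))^3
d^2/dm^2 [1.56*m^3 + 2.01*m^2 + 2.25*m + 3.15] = 9.36*m + 4.02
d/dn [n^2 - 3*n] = 2*n - 3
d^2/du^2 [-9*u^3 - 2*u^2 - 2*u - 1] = -54*u - 4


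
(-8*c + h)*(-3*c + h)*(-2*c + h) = -48*c^3 + 46*c^2*h - 13*c*h^2 + h^3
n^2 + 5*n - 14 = (n - 2)*(n + 7)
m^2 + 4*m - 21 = (m - 3)*(m + 7)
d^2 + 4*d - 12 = (d - 2)*(d + 6)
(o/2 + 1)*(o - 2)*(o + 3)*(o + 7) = o^4/2 + 5*o^3 + 17*o^2/2 - 20*o - 42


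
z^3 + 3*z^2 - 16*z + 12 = (z - 2)*(z - 1)*(z + 6)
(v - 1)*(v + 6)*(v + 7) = v^3 + 12*v^2 + 29*v - 42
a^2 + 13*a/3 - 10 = (a - 5/3)*(a + 6)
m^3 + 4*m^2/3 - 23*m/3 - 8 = (m - 8/3)*(m + 1)*(m + 3)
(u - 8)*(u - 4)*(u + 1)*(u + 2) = u^4 - 9*u^3 - 2*u^2 + 72*u + 64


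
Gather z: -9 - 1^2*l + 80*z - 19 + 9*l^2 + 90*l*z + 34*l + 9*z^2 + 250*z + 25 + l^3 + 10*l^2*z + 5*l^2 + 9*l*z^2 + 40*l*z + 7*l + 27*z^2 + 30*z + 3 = l^3 + 14*l^2 + 40*l + z^2*(9*l + 36) + z*(10*l^2 + 130*l + 360)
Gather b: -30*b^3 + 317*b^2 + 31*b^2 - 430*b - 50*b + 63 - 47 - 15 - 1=-30*b^3 + 348*b^2 - 480*b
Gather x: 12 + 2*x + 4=2*x + 16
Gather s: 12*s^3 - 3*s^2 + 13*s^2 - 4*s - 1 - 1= 12*s^3 + 10*s^2 - 4*s - 2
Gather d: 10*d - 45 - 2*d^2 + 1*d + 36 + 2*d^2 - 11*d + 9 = 0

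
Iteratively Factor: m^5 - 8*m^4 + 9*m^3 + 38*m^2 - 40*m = (m - 5)*(m^4 - 3*m^3 - 6*m^2 + 8*m) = (m - 5)*(m - 1)*(m^3 - 2*m^2 - 8*m) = (m - 5)*(m - 4)*(m - 1)*(m^2 + 2*m) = m*(m - 5)*(m - 4)*(m - 1)*(m + 2)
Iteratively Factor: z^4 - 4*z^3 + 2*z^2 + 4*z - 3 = (z + 1)*(z^3 - 5*z^2 + 7*z - 3) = (z - 1)*(z + 1)*(z^2 - 4*z + 3) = (z - 3)*(z - 1)*(z + 1)*(z - 1)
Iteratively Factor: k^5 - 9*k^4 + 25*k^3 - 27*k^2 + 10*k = (k - 2)*(k^4 - 7*k^3 + 11*k^2 - 5*k) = (k - 2)*(k - 1)*(k^3 - 6*k^2 + 5*k) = (k - 5)*(k - 2)*(k - 1)*(k^2 - k) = (k - 5)*(k - 2)*(k - 1)^2*(k)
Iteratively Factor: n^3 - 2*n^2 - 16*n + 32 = (n + 4)*(n^2 - 6*n + 8) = (n - 2)*(n + 4)*(n - 4)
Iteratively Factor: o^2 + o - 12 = (o + 4)*(o - 3)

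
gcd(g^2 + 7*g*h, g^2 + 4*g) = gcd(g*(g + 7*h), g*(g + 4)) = g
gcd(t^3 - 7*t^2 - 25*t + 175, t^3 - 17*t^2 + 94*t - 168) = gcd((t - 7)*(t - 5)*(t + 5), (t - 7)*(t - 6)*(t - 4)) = t - 7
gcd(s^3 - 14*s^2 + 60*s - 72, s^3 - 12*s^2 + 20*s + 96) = s - 6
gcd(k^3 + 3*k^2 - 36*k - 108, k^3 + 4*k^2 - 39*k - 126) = k^2 - 3*k - 18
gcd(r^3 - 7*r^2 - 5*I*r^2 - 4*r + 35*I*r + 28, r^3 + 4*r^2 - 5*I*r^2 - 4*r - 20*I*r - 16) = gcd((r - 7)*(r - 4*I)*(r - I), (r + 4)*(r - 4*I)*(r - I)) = r^2 - 5*I*r - 4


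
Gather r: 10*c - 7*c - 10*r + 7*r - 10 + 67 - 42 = 3*c - 3*r + 15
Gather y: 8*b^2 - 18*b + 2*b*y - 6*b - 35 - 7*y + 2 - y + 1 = 8*b^2 - 24*b + y*(2*b - 8) - 32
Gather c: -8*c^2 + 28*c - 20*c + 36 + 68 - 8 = -8*c^2 + 8*c + 96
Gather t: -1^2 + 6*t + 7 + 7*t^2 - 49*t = 7*t^2 - 43*t + 6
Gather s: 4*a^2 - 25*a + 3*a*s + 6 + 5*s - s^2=4*a^2 - 25*a - s^2 + s*(3*a + 5) + 6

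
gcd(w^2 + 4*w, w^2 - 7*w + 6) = 1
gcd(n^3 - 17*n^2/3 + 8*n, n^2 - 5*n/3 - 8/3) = n - 8/3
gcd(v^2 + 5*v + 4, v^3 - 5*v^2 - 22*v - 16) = v + 1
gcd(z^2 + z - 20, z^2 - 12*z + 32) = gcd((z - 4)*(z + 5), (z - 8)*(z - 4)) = z - 4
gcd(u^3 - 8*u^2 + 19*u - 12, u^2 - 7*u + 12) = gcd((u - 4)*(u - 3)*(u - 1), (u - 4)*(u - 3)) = u^2 - 7*u + 12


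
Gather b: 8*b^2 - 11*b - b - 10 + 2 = 8*b^2 - 12*b - 8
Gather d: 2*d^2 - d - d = 2*d^2 - 2*d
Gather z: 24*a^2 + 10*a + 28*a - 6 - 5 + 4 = 24*a^2 + 38*a - 7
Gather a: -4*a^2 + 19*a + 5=-4*a^2 + 19*a + 5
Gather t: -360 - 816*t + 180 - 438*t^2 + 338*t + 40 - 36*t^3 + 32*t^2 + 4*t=-36*t^3 - 406*t^2 - 474*t - 140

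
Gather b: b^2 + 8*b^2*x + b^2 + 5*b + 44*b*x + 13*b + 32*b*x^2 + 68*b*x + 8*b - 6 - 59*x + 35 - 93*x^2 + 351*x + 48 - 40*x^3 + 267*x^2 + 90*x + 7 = b^2*(8*x + 2) + b*(32*x^2 + 112*x + 26) - 40*x^3 + 174*x^2 + 382*x + 84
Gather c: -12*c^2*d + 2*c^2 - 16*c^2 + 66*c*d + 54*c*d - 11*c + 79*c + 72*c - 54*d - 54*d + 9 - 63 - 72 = c^2*(-12*d - 14) + c*(120*d + 140) - 108*d - 126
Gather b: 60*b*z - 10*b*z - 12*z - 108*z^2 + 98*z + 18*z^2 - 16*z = 50*b*z - 90*z^2 + 70*z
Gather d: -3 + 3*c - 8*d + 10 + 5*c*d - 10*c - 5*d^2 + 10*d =-7*c - 5*d^2 + d*(5*c + 2) + 7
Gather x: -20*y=-20*y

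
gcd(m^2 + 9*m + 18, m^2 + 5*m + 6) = m + 3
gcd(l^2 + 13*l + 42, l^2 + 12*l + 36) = l + 6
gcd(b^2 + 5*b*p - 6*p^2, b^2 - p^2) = -b + p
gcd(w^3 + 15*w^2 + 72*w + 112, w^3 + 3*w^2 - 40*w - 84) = w + 7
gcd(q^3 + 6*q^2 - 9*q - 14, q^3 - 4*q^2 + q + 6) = q^2 - q - 2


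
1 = 1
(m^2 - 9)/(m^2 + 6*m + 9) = (m - 3)/(m + 3)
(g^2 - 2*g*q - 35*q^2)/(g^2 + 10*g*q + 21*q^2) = (g^2 - 2*g*q - 35*q^2)/(g^2 + 10*g*q + 21*q^2)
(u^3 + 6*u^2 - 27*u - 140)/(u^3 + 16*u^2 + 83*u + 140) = (u - 5)/(u + 5)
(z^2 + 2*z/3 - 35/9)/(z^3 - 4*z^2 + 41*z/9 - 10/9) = (3*z + 7)/(3*z^2 - 7*z + 2)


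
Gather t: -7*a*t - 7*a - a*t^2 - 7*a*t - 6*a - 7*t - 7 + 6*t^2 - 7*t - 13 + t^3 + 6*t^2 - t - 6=-13*a + t^3 + t^2*(12 - a) + t*(-14*a - 15) - 26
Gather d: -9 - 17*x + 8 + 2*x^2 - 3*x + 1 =2*x^2 - 20*x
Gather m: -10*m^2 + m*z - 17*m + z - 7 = -10*m^2 + m*(z - 17) + z - 7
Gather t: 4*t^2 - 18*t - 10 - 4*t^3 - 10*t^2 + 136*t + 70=-4*t^3 - 6*t^2 + 118*t + 60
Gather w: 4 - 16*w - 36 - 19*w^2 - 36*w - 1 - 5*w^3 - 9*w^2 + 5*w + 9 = -5*w^3 - 28*w^2 - 47*w - 24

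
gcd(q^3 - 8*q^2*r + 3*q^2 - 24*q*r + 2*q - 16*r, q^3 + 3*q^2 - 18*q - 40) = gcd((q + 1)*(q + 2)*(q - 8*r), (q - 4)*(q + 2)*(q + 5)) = q + 2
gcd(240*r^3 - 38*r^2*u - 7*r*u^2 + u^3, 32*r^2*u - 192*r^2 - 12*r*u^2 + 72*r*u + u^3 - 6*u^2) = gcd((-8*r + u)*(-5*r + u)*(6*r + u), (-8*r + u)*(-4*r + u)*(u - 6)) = 8*r - u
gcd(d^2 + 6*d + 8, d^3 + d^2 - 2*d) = d + 2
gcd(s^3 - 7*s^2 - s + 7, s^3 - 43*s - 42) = s^2 - 6*s - 7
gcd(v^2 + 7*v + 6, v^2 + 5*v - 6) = v + 6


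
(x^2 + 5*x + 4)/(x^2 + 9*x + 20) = (x + 1)/(x + 5)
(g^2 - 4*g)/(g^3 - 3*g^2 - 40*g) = (4 - g)/(-g^2 + 3*g + 40)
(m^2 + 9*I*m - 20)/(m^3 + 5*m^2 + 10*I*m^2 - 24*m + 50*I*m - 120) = (m + 5*I)/(m^2 + m*(5 + 6*I) + 30*I)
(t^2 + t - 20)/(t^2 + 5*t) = (t - 4)/t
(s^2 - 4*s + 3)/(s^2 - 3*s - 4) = (-s^2 + 4*s - 3)/(-s^2 + 3*s + 4)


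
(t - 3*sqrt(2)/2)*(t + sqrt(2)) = t^2 - sqrt(2)*t/2 - 3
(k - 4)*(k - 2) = k^2 - 6*k + 8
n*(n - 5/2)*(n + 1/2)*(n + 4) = n^4 + 2*n^3 - 37*n^2/4 - 5*n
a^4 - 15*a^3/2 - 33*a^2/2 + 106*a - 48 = (a - 8)*(a - 3)*(a - 1/2)*(a + 4)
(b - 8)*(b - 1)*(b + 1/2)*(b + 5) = b^4 - 7*b^3/2 - 39*b^2 + 43*b/2 + 20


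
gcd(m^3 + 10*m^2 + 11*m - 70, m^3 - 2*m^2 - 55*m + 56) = m + 7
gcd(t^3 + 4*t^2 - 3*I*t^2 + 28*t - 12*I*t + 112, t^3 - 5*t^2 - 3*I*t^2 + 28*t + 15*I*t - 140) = t^2 - 3*I*t + 28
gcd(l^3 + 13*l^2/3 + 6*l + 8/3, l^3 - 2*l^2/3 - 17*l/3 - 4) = l^2 + 7*l/3 + 4/3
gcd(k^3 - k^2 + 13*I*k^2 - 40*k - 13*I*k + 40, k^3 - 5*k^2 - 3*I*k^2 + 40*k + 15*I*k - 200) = k + 5*I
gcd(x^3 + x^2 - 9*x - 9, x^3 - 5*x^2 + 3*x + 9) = x^2 - 2*x - 3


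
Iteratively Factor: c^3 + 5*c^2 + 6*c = (c + 3)*(c^2 + 2*c) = (c + 2)*(c + 3)*(c)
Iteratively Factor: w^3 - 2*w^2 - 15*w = (w + 3)*(w^2 - 5*w) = w*(w + 3)*(w - 5)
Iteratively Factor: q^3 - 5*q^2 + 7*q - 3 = (q - 3)*(q^2 - 2*q + 1) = (q - 3)*(q - 1)*(q - 1)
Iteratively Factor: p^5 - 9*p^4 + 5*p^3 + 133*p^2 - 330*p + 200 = (p - 5)*(p^4 - 4*p^3 - 15*p^2 + 58*p - 40) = (p - 5)*(p + 4)*(p^3 - 8*p^2 + 17*p - 10) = (p - 5)*(p - 1)*(p + 4)*(p^2 - 7*p + 10) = (p - 5)*(p - 2)*(p - 1)*(p + 4)*(p - 5)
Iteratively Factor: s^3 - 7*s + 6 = (s + 3)*(s^2 - 3*s + 2) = (s - 2)*(s + 3)*(s - 1)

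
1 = 1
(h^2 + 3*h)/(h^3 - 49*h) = (h + 3)/(h^2 - 49)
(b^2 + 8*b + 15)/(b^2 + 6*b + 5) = (b + 3)/(b + 1)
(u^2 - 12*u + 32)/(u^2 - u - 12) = (u - 8)/(u + 3)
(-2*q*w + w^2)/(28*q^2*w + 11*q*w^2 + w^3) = (-2*q + w)/(28*q^2 + 11*q*w + w^2)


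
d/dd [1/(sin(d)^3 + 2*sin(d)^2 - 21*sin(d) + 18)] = (-3*sin(d)^2 - 4*sin(d) + 21)*cos(d)/(sin(d)^3 + 2*sin(d)^2 - 21*sin(d) + 18)^2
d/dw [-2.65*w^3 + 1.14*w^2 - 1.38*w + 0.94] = -7.95*w^2 + 2.28*w - 1.38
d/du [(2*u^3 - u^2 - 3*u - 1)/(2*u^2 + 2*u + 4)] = (u^4 + 2*u^3 + 7*u^2 - u - 5/2)/(u^4 + 2*u^3 + 5*u^2 + 4*u + 4)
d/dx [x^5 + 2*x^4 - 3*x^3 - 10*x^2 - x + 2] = 5*x^4 + 8*x^3 - 9*x^2 - 20*x - 1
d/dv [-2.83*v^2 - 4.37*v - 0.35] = -5.66*v - 4.37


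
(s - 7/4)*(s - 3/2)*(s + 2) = s^3 - 5*s^2/4 - 31*s/8 + 21/4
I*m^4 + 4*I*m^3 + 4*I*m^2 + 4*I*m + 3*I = (m + 3)*(m - I)*(m + I)*(I*m + I)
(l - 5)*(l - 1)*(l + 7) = l^3 + l^2 - 37*l + 35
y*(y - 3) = y^2 - 3*y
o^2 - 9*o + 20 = (o - 5)*(o - 4)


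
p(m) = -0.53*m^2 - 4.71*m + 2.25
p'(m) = -1.06*m - 4.71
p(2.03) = -9.50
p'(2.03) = -6.86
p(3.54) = -21.07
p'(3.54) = -8.46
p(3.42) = -20.06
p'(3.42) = -8.34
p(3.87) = -23.92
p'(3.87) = -8.81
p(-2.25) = 10.16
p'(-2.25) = -2.32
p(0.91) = -2.47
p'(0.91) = -5.67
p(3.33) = -19.31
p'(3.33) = -8.24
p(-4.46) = 12.71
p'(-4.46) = 0.02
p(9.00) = -83.07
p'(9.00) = -14.25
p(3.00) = -16.65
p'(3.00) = -7.89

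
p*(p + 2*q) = p^2 + 2*p*q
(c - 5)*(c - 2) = c^2 - 7*c + 10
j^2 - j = j*(j - 1)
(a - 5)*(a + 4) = a^2 - a - 20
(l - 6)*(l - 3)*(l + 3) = l^3 - 6*l^2 - 9*l + 54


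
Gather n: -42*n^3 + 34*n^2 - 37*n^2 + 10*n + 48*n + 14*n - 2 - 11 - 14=-42*n^3 - 3*n^2 + 72*n - 27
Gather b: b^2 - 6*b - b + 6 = b^2 - 7*b + 6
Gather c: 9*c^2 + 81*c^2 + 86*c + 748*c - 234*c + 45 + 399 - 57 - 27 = 90*c^2 + 600*c + 360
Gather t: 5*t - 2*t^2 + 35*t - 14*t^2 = -16*t^2 + 40*t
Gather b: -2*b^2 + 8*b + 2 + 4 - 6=-2*b^2 + 8*b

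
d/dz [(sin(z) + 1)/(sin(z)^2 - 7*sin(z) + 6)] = (-2*sin(z) + cos(z)^2 + 12)*cos(z)/(sin(z)^2 - 7*sin(z) + 6)^2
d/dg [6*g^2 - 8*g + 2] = 12*g - 8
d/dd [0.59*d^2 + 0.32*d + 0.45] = 1.18*d + 0.32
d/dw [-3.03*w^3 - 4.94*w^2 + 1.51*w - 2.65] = -9.09*w^2 - 9.88*w + 1.51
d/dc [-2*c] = -2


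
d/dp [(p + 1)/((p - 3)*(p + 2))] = (-p^2 - 2*p - 5)/(p^4 - 2*p^3 - 11*p^2 + 12*p + 36)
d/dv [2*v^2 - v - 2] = 4*v - 1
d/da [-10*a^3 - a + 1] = -30*a^2 - 1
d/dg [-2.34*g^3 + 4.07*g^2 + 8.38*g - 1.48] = -7.02*g^2 + 8.14*g + 8.38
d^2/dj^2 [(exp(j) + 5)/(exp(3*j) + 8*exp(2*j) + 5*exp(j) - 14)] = (4*exp(6*j) + 69*exp(5*j) + 484*exp(4*j) + 1472*exp(3*j) + 1902*exp(2*j) + 2435*exp(j) + 546)*exp(j)/(exp(9*j) + 24*exp(8*j) + 207*exp(7*j) + 710*exp(6*j) + 363*exp(5*j) - 2508*exp(4*j) - 2647*exp(3*j) + 3654*exp(2*j) + 2940*exp(j) - 2744)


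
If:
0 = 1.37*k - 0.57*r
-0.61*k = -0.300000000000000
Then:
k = 0.49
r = 1.18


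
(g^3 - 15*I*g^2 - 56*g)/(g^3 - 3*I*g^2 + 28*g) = (g - 8*I)/(g + 4*I)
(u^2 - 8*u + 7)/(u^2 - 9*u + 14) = (u - 1)/(u - 2)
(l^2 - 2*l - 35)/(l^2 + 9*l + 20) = (l - 7)/(l + 4)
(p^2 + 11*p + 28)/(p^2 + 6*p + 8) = (p + 7)/(p + 2)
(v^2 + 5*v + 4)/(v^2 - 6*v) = (v^2 + 5*v + 4)/(v*(v - 6))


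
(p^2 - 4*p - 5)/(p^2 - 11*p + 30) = (p + 1)/(p - 6)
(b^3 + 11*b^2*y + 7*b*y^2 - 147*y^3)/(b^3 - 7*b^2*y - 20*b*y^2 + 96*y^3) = (-b^2 - 14*b*y - 49*y^2)/(-b^2 + 4*b*y + 32*y^2)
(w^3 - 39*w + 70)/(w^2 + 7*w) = w - 7 + 10/w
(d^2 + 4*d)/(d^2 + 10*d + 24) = d/(d + 6)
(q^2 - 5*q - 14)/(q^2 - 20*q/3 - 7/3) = 3*(q + 2)/(3*q + 1)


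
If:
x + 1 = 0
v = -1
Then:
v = -1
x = -1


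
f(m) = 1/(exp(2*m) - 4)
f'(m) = -2*exp(2*m)/(exp(2*m) - 4)^2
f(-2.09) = -0.25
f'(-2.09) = -0.00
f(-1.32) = -0.25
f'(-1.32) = -0.01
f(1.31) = 0.10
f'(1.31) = -0.29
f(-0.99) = -0.26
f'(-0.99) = -0.02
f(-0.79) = -0.26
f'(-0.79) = -0.03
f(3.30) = 0.00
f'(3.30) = -0.00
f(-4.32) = -0.25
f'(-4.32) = -0.00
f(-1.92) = -0.25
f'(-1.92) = -0.00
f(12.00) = 0.00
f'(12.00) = 0.00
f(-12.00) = -0.25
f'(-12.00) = 0.00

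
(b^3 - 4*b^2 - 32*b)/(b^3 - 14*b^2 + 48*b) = (b + 4)/(b - 6)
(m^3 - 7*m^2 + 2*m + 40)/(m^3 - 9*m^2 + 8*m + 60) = (m - 4)/(m - 6)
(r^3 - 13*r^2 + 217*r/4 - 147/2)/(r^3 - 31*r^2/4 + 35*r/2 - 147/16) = 4*(r - 6)/(4*r - 3)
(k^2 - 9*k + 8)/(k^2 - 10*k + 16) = (k - 1)/(k - 2)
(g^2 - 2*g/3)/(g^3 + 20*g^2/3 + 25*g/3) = (3*g - 2)/(3*g^2 + 20*g + 25)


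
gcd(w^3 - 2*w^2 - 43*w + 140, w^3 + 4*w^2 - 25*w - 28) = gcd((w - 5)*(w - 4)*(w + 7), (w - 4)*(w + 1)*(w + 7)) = w^2 + 3*w - 28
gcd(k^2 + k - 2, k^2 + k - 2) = k^2 + k - 2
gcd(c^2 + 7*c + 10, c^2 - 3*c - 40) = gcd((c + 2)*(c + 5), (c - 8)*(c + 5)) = c + 5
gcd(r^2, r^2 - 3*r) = r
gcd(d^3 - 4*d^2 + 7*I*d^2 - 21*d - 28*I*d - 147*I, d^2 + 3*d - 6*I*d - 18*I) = d + 3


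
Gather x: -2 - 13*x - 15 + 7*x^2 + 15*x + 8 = 7*x^2 + 2*x - 9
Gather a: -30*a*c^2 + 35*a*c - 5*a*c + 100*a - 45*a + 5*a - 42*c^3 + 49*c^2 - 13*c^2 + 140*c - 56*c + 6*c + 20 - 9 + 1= a*(-30*c^2 + 30*c + 60) - 42*c^3 + 36*c^2 + 90*c + 12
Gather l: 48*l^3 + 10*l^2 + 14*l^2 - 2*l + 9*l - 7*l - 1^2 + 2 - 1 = 48*l^3 + 24*l^2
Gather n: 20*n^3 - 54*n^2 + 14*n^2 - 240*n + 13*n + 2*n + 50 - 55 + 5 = 20*n^3 - 40*n^2 - 225*n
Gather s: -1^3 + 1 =0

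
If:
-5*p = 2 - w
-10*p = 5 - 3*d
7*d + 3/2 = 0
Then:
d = -3/14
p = -79/140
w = -23/28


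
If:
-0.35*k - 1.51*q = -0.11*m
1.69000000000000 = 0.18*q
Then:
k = 0.314285714285714*m - 40.5063492063492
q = 9.39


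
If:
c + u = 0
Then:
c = -u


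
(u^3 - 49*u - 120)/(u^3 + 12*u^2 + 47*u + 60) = (u - 8)/(u + 4)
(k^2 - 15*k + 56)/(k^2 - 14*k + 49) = (k - 8)/(k - 7)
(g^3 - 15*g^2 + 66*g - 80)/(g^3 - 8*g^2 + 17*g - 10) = (g - 8)/(g - 1)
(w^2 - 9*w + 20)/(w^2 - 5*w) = (w - 4)/w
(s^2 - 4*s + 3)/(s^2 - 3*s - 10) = (-s^2 + 4*s - 3)/(-s^2 + 3*s + 10)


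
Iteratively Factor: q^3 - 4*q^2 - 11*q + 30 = (q - 2)*(q^2 - 2*q - 15) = (q - 2)*(q + 3)*(q - 5)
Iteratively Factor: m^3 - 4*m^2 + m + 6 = (m + 1)*(m^2 - 5*m + 6) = (m - 3)*(m + 1)*(m - 2)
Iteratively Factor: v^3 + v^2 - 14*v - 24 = (v + 2)*(v^2 - v - 12) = (v + 2)*(v + 3)*(v - 4)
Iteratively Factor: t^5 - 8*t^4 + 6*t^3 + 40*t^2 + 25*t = (t + 1)*(t^4 - 9*t^3 + 15*t^2 + 25*t) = (t - 5)*(t + 1)*(t^3 - 4*t^2 - 5*t) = (t - 5)*(t + 1)^2*(t^2 - 5*t) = (t - 5)^2*(t + 1)^2*(t)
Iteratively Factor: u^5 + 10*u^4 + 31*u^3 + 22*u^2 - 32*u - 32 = (u + 2)*(u^4 + 8*u^3 + 15*u^2 - 8*u - 16) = (u + 2)*(u + 4)*(u^3 + 4*u^2 - u - 4) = (u + 1)*(u + 2)*(u + 4)*(u^2 + 3*u - 4) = (u + 1)*(u + 2)*(u + 4)^2*(u - 1)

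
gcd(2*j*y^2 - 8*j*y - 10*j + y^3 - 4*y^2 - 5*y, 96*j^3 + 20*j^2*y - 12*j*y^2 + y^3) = 2*j + y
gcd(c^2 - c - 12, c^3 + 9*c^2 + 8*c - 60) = 1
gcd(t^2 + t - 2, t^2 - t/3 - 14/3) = t + 2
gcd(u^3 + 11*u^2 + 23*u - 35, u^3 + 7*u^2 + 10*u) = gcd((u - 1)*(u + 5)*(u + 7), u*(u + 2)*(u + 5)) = u + 5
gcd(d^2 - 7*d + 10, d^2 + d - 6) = d - 2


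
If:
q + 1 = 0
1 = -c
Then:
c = -1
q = -1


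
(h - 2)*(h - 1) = h^2 - 3*h + 2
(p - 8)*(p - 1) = p^2 - 9*p + 8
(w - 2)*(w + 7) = w^2 + 5*w - 14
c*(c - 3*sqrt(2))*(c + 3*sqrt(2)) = c^3 - 18*c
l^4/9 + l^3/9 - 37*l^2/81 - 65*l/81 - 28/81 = (l/3 + 1/3)^2*(l - 7/3)*(l + 4/3)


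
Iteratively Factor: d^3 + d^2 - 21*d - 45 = (d + 3)*(d^2 - 2*d - 15) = (d + 3)^2*(d - 5)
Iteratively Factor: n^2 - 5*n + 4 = (n - 1)*(n - 4)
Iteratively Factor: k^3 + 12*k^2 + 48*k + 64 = (k + 4)*(k^2 + 8*k + 16) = (k + 4)^2*(k + 4)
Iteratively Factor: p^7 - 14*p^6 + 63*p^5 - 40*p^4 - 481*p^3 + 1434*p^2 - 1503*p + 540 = (p - 1)*(p^6 - 13*p^5 + 50*p^4 + 10*p^3 - 471*p^2 + 963*p - 540) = (p - 3)*(p - 1)*(p^5 - 10*p^4 + 20*p^3 + 70*p^2 - 261*p + 180) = (p - 4)*(p - 3)*(p - 1)*(p^4 - 6*p^3 - 4*p^2 + 54*p - 45) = (p - 4)*(p - 3)^2*(p - 1)*(p^3 - 3*p^2 - 13*p + 15) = (p - 4)*(p - 3)^2*(p - 1)^2*(p^2 - 2*p - 15) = (p - 4)*(p - 3)^2*(p - 1)^2*(p + 3)*(p - 5)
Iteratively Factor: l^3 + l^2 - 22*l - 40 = (l + 4)*(l^2 - 3*l - 10) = (l + 2)*(l + 4)*(l - 5)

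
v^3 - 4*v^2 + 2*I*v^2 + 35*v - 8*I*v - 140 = (v - 4)*(v - 5*I)*(v + 7*I)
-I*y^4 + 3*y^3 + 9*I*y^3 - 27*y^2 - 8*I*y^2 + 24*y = y*(y - 8)*(y + 3*I)*(-I*y + I)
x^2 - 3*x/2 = x*(x - 3/2)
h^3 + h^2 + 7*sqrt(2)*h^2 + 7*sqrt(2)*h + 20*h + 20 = (h + 1)*(h + 2*sqrt(2))*(h + 5*sqrt(2))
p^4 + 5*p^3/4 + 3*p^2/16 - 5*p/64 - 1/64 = (p - 1/4)*(p + 1/4)^2*(p + 1)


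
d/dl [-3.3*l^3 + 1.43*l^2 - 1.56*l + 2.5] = -9.9*l^2 + 2.86*l - 1.56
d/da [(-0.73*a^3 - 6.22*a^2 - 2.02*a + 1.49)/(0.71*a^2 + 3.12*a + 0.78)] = (-0.5183*a^4 - 4.5552*a^3 - 19.6804*a^2 - 11.819*a - 6.2244)/(0.5041*a^4 + 4.4304*a^3 + 10.842*a^2 + 4.8672*a + 0.6084)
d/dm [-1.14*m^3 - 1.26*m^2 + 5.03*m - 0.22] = -3.42*m^2 - 2.52*m + 5.03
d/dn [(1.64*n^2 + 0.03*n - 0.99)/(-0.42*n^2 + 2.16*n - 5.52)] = (3.555*n^2 - 18.9372*n + 1.9728)/(0.1764*n^4 - 1.8144*n^3 + 9.3024*n^2 - 23.8464*n + 30.4704)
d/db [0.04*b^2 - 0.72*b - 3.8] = 0.08*b - 0.72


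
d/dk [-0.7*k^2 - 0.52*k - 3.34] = -1.4*k - 0.52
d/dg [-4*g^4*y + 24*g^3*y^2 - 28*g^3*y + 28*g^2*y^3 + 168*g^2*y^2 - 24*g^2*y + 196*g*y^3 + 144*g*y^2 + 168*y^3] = 4*y*(-4*g^3 + 18*g^2*y - 21*g^2 + 14*g*y^2 + 84*g*y - 12*g + 49*y^2 + 36*y)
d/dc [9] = 0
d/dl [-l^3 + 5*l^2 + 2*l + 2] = -3*l^2 + 10*l + 2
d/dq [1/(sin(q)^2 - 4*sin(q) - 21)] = 2*(2 - sin(q))*cos(q)/((sin(q) - 7)^2*(sin(q) + 3)^2)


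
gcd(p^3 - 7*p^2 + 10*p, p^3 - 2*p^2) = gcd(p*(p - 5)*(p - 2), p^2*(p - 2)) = p^2 - 2*p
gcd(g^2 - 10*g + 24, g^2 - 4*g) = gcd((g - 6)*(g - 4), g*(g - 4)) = g - 4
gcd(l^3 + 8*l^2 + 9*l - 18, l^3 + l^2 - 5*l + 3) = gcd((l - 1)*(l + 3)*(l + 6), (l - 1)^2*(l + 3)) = l^2 + 2*l - 3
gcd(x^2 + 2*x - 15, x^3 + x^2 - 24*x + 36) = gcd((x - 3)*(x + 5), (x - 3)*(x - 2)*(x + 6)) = x - 3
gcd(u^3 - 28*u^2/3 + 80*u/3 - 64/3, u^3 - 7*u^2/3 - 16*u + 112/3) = u - 4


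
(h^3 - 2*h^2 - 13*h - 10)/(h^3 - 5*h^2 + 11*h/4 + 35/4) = 4*(h^2 - 3*h - 10)/(4*h^2 - 24*h + 35)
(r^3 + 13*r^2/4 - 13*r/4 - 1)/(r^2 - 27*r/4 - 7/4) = (r^2 + 3*r - 4)/(r - 7)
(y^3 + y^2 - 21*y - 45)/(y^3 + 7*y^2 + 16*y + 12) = (y^2 - 2*y - 15)/(y^2 + 4*y + 4)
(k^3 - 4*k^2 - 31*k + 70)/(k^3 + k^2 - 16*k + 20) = (k - 7)/(k - 2)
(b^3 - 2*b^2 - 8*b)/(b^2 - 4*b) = b + 2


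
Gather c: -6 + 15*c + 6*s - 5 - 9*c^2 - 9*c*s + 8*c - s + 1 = -9*c^2 + c*(23 - 9*s) + 5*s - 10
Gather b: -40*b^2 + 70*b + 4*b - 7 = -40*b^2 + 74*b - 7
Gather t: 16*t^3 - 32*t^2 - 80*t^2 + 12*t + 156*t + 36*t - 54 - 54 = 16*t^3 - 112*t^2 + 204*t - 108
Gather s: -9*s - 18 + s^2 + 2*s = s^2 - 7*s - 18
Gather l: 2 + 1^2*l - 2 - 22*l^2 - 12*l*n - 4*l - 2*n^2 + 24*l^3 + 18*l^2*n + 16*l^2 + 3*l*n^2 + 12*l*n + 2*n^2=24*l^3 + l^2*(18*n - 6) + l*(3*n^2 - 3)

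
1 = 1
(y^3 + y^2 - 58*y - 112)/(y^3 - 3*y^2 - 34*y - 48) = (y + 7)/(y + 3)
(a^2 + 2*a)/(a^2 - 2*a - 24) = a*(a + 2)/(a^2 - 2*a - 24)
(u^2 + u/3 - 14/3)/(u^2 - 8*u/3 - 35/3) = (u - 2)/(u - 5)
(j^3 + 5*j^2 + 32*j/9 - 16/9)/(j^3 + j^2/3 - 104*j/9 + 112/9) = (9*j^2 + 9*j - 4)/(9*j^2 - 33*j + 28)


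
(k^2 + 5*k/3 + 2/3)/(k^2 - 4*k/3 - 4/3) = (k + 1)/(k - 2)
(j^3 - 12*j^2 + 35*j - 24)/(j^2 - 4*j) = (j^3 - 12*j^2 + 35*j - 24)/(j*(j - 4))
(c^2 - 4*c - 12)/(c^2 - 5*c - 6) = (c + 2)/(c + 1)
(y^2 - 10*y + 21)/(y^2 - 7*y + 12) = (y - 7)/(y - 4)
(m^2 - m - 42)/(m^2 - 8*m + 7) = (m + 6)/(m - 1)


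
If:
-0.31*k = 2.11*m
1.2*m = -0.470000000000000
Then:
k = 2.67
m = -0.39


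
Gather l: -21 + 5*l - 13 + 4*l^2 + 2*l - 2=4*l^2 + 7*l - 36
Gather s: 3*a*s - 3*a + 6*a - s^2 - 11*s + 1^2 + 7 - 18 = 3*a - s^2 + s*(3*a - 11) - 10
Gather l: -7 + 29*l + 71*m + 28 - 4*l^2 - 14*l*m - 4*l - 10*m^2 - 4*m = -4*l^2 + l*(25 - 14*m) - 10*m^2 + 67*m + 21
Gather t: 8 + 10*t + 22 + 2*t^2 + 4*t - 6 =2*t^2 + 14*t + 24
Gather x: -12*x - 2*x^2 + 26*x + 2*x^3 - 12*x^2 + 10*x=2*x^3 - 14*x^2 + 24*x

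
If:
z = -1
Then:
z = -1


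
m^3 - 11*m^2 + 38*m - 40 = (m - 5)*(m - 4)*(m - 2)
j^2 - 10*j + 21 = (j - 7)*(j - 3)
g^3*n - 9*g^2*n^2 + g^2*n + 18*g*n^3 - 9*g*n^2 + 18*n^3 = (g - 6*n)*(g - 3*n)*(g*n + n)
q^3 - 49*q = q*(q - 7)*(q + 7)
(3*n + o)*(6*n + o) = 18*n^2 + 9*n*o + o^2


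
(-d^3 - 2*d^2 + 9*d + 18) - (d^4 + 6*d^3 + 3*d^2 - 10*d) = -d^4 - 7*d^3 - 5*d^2 + 19*d + 18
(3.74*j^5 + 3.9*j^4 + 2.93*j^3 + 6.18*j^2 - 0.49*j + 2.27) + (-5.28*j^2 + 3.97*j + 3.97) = 3.74*j^5 + 3.9*j^4 + 2.93*j^3 + 0.899999999999999*j^2 + 3.48*j + 6.24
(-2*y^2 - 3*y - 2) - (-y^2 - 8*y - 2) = -y^2 + 5*y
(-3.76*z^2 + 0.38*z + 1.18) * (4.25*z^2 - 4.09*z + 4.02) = -15.98*z^4 + 16.9934*z^3 - 11.6544*z^2 - 3.2986*z + 4.7436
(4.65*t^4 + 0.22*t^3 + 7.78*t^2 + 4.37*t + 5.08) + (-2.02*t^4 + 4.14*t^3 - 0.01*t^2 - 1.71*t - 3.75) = 2.63*t^4 + 4.36*t^3 + 7.77*t^2 + 2.66*t + 1.33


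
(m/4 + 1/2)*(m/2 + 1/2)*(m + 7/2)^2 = m^4/8 + 5*m^3/4 + 141*m^2/32 + 203*m/32 + 49/16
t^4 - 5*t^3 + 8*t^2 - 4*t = t*(t - 2)^2*(t - 1)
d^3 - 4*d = d*(d - 2)*(d + 2)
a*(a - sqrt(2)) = a^2 - sqrt(2)*a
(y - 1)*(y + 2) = y^2 + y - 2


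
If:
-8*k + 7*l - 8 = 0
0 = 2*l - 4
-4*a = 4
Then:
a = -1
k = 3/4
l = 2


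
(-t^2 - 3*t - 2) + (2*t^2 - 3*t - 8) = t^2 - 6*t - 10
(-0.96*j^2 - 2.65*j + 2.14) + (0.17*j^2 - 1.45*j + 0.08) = -0.79*j^2 - 4.1*j + 2.22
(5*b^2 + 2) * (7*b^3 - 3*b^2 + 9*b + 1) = 35*b^5 - 15*b^4 + 59*b^3 - b^2 + 18*b + 2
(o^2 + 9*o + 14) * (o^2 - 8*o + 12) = o^4 + o^3 - 46*o^2 - 4*o + 168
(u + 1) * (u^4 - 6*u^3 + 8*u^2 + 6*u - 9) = u^5 - 5*u^4 + 2*u^3 + 14*u^2 - 3*u - 9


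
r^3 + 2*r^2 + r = r*(r + 1)^2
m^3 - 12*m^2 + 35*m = m*(m - 7)*(m - 5)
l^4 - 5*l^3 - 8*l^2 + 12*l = l*(l - 6)*(l - 1)*(l + 2)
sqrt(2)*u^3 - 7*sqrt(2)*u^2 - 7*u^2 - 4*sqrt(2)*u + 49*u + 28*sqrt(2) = (u - 7)*(u - 4*sqrt(2))*(sqrt(2)*u + 1)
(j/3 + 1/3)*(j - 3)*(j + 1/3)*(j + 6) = j^4/3 + 13*j^3/9 - 41*j^2/9 - 23*j/3 - 2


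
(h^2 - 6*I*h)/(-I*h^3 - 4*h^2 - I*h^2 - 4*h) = (-h + 6*I)/(I*h^2 + 4*h + I*h + 4)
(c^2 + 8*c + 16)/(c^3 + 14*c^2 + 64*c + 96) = 1/(c + 6)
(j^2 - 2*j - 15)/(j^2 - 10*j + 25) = (j + 3)/(j - 5)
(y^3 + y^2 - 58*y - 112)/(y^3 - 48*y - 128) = (y^2 + 9*y + 14)/(y^2 + 8*y + 16)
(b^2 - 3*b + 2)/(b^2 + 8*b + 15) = (b^2 - 3*b + 2)/(b^2 + 8*b + 15)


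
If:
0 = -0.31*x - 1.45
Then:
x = -4.68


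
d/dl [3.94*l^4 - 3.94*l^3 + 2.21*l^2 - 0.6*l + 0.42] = 15.76*l^3 - 11.82*l^2 + 4.42*l - 0.6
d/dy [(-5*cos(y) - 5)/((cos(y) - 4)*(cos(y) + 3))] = 5*(sin(y)^2 - 2*cos(y) - 12)*sin(y)/((cos(y) - 4)^2*(cos(y) + 3)^2)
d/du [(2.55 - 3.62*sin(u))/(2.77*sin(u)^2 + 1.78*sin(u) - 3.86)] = (10.0274*sin(u)^2 - 14.127*sin(u) + 9.4342)*cos(u)/(7.6729*sin(u)^4 + 9.8612*sin(u)^3 - 18.216*sin(u)^2 - 13.7416*sin(u) + 14.8996)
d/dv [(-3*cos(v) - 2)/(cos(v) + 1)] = sin(v)/(cos(v) + 1)^2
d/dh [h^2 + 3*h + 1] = 2*h + 3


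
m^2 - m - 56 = (m - 8)*(m + 7)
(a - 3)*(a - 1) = a^2 - 4*a + 3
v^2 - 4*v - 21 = (v - 7)*(v + 3)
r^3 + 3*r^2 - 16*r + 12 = (r - 2)*(r - 1)*(r + 6)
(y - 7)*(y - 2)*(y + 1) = y^3 - 8*y^2 + 5*y + 14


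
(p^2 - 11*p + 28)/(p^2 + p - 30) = (p^2 - 11*p + 28)/(p^2 + p - 30)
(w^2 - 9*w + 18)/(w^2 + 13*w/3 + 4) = 3*(w^2 - 9*w + 18)/(3*w^2 + 13*w + 12)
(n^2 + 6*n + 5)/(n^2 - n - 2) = (n + 5)/(n - 2)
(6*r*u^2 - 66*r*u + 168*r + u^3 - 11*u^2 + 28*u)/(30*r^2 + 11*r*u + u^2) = (u^2 - 11*u + 28)/(5*r + u)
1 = 1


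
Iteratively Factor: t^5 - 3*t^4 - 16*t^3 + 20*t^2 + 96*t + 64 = (t - 4)*(t^4 + t^3 - 12*t^2 - 28*t - 16) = (t - 4)*(t + 2)*(t^3 - t^2 - 10*t - 8) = (t - 4)*(t + 2)^2*(t^2 - 3*t - 4) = (t - 4)^2*(t + 2)^2*(t + 1)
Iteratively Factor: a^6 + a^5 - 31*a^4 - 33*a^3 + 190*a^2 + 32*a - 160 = (a - 2)*(a^5 + 3*a^4 - 25*a^3 - 83*a^2 + 24*a + 80) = (a - 5)*(a - 2)*(a^4 + 8*a^3 + 15*a^2 - 8*a - 16) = (a - 5)*(a - 2)*(a + 4)*(a^3 + 4*a^2 - a - 4) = (a - 5)*(a - 2)*(a + 1)*(a + 4)*(a^2 + 3*a - 4) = (a - 5)*(a - 2)*(a - 1)*(a + 1)*(a + 4)*(a + 4)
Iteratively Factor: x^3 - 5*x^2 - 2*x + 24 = (x + 2)*(x^2 - 7*x + 12) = (x - 4)*(x + 2)*(x - 3)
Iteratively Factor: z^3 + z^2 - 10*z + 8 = (z - 2)*(z^2 + 3*z - 4) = (z - 2)*(z - 1)*(z + 4)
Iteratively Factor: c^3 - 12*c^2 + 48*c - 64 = (c - 4)*(c^2 - 8*c + 16) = (c - 4)^2*(c - 4)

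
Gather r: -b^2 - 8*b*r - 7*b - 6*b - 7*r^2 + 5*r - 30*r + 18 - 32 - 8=-b^2 - 13*b - 7*r^2 + r*(-8*b - 25) - 22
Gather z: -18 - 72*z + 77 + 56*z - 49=10 - 16*z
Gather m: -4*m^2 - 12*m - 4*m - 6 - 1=-4*m^2 - 16*m - 7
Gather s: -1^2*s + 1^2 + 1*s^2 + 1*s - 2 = s^2 - 1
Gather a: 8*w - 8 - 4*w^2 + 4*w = -4*w^2 + 12*w - 8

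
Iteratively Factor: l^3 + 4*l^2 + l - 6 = (l - 1)*(l^2 + 5*l + 6) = (l - 1)*(l + 3)*(l + 2)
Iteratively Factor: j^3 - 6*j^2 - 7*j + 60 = (j - 4)*(j^2 - 2*j - 15) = (j - 5)*(j - 4)*(j + 3)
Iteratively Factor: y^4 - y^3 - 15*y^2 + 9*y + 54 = (y - 3)*(y^3 + 2*y^2 - 9*y - 18) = (y - 3)^2*(y^2 + 5*y + 6) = (y - 3)^2*(y + 3)*(y + 2)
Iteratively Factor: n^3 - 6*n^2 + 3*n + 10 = (n - 2)*(n^2 - 4*n - 5) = (n - 2)*(n + 1)*(n - 5)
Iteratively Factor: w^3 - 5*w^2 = (w)*(w^2 - 5*w) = w^2*(w - 5)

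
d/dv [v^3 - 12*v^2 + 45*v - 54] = 3*v^2 - 24*v + 45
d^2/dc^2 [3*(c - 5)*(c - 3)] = 6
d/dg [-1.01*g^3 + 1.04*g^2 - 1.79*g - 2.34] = -3.03*g^2 + 2.08*g - 1.79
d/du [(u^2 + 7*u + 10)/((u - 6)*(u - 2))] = (-15*u^2 + 4*u + 164)/(u^4 - 16*u^3 + 88*u^2 - 192*u + 144)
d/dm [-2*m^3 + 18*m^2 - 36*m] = -6*m^2 + 36*m - 36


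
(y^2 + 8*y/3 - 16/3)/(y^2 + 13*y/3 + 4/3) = (3*y - 4)/(3*y + 1)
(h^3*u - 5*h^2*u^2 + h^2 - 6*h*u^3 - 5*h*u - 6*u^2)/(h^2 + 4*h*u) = (h^3*u - 5*h^2*u^2 + h^2 - 6*h*u^3 - 5*h*u - 6*u^2)/(h*(h + 4*u))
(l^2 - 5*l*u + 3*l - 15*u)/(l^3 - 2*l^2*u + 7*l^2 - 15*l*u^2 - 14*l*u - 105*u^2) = (l + 3)/(l^2 + 3*l*u + 7*l + 21*u)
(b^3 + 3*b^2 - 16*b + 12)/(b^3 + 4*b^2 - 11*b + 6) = (b - 2)/(b - 1)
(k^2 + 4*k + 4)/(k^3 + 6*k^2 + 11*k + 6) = (k + 2)/(k^2 + 4*k + 3)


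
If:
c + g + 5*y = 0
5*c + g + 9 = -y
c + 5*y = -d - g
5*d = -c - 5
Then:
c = -5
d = 0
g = 75/4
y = -11/4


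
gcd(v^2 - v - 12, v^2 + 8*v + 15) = v + 3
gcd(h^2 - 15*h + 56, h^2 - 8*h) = h - 8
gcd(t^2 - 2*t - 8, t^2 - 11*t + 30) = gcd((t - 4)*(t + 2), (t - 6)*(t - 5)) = 1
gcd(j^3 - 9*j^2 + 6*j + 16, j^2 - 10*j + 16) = j^2 - 10*j + 16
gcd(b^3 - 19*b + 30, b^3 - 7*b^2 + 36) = b - 3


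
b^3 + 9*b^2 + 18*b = b*(b + 3)*(b + 6)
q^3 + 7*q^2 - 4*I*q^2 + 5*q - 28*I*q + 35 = (q + 7)*(q - 5*I)*(q + I)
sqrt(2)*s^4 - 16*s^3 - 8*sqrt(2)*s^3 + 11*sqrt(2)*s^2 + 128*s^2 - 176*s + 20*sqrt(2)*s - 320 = (s - 5)*(s - 4)*(s - 8*sqrt(2))*(sqrt(2)*s + sqrt(2))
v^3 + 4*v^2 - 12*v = v*(v - 2)*(v + 6)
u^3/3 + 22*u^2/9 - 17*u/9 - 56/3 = (u/3 + 1)*(u - 8/3)*(u + 7)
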